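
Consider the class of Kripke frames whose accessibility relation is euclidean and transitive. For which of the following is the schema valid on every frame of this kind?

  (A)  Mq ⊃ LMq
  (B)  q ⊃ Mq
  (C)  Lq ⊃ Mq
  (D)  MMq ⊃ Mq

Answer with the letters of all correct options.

A, D

(A) axiom 5: valid iff R is euclidean. Every such R is euclidean — valid.
(B) q ⊃ Mq (the dual of axiom T) characterises the reflexive frames. Such an R need not be reflexive — not valid.
(C) Lq ⊃ Mq is axiom D, which corresponds to seriality. Such an R need not be serial — not valid.
(D) MMq ⊃ Mq is the dual of axiom 4; it is valid on a frame exactly when R is transitive. Every such R is transitive, so valid.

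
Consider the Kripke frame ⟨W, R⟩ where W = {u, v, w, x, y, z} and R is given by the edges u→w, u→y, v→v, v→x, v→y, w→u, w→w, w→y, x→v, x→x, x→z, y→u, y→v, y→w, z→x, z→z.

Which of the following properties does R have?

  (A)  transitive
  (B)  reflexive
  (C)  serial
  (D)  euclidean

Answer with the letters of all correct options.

(A) not transitive: u R w and w R u but not u R u.
(B) not reflexive: not u R u.
(C) serial: every world has an R-successor.
(D) not euclidean: v R x and v R y but not x R y.

C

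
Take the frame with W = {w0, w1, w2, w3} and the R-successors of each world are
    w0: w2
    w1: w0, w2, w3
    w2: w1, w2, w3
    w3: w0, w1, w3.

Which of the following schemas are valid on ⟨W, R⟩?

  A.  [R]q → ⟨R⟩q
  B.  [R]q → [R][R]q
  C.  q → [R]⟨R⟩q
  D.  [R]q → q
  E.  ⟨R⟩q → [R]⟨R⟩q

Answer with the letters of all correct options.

A

R is not reflexive: not w0 R w0.
R is not symmetric: w0 R w2 but not w2 R w0.
R is not transitive: w0 R w2 and w2 R w1 but not w0 R w1.
R is not euclidean: w1 R w0 and w1 R w3 but not w0 R w3.
R is serial: every world has an R-successor.
(A) [R]q → ⟨R⟩q (axiom D) characterises the serial frames. R is serial — valid.
(B) [R]q → [R][R]q is axiom 4, which corresponds to transitivity. R is not transitive — not valid.
(C) q → [R]⟨R⟩q is axiom B, which corresponds to symmetry. R is not symmetric — not valid.
(D) [R]q → q is axiom T; it is valid on a frame exactly when R is reflexive. R is not reflexive, so not valid.
(E) ⟨R⟩q → [R]⟨R⟩q is axiom 5, which corresponds to the euclidean property. R is not euclidean — not valid.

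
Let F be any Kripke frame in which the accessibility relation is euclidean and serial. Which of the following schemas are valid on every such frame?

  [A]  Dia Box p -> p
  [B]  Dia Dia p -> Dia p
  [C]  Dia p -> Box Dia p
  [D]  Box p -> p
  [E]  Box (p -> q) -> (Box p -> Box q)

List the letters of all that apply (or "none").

(A) Dia Box p -> p (the dual of axiom B) characterises the symmetric frames. Such an R need not be symmetric — not valid.
(B) Dia Dia p -> Dia p is the dual of axiom 4, which corresponds to transitivity. Such an R need not be transitive — not valid.
(C) axiom 5: valid iff R is euclidean. Every such R is euclidean — valid.
(D) Box p -> p (axiom T) characterises the reflexive frames. Such an R need not be reflexive — not valid.
(E) Box (p -> q) -> (Box p -> Box q) is the K axiom; it holds on all frames — valid.

C, E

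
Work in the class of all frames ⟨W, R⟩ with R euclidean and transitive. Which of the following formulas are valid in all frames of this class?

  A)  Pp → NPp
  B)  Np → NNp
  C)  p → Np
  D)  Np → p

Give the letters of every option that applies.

(A) Pp → NPp (axiom 5) characterises the euclidean frames. Every such R is euclidean — valid.
(B) axiom 4: valid iff R is transitive. Every such R is transitive — valid.
(C) p → Np is valid only on frames where every R-edge is a self-loop. Such an R need not be a subset of the identity — not valid.
(D) axiom T: valid iff R is reflexive. Such an R need not be reflexive — not valid.

A, B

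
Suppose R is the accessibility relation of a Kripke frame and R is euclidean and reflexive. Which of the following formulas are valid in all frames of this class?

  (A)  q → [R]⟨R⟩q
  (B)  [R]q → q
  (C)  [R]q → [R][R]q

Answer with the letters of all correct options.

A reflexive euclidean relation is also symmetric (from wRw and wRv the euclidean condition gives vRw) and hence transitive; it is an equivalence relation.
(A) q → [R]⟨R⟩q is axiom B, which corresponds to symmetry. Every such R is symmetric — valid.
(B) axiom T: valid iff R is reflexive. Every such R is reflexive — valid.
(C) axiom 4: valid iff R is transitive. Every such R is transitive — valid.

A, B, C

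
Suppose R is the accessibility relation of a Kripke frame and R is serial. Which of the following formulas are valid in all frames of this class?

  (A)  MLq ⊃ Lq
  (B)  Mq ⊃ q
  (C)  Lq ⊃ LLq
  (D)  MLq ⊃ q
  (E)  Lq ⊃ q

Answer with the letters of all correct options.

(A) MLq ⊃ Lq is the dual of axiom 5; it is valid on a frame exactly when R is euclidean. Such an R need not be euclidean, so not valid.
(B) Mq ⊃ q is the converse of T; it holds exactly when R ⊆ identity. Such an R need not be a subset of the identity — not valid.
(C) Lq ⊃ LLq is axiom 4; it is valid on a frame exactly when R is transitive. Such an R need not be transitive, so not valid.
(D) MLq ⊃ q is the dual of axiom B; it is valid on a frame exactly when R is symmetric. Such an R need not be symmetric, so not valid.
(E) Lq ⊃ q is axiom T, which corresponds to reflexivity. Such an R need not be reflexive — not valid.

none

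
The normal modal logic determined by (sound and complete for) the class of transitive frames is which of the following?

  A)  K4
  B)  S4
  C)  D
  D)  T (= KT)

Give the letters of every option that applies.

A

(A) K4 is determined by exactly this class.
(B) S4 is determined by the class of reflexive and transitive frames.
(C) D is determined by the class of serial frames.
(D) T (= KT) is determined by the class of reflexive frames.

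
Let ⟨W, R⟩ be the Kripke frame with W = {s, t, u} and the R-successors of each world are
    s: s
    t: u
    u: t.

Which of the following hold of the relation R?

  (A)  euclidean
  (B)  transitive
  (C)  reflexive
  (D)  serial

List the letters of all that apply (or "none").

D

(A) not euclidean: t R u and t R u but not u R u.
(B) not transitive: t R u and u R t but not t R t.
(C) not reflexive: not t R t.
(D) serial: every world has an R-successor.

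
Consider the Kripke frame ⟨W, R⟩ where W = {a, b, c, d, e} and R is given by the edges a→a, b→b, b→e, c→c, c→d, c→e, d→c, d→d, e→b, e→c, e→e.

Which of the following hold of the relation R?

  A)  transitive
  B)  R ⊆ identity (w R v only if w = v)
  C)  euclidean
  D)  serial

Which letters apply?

D

(A) not transitive: b R e and e R c but not b R c.
(B) not ⊆ identity: b R e with b ≠ e.
(C) not euclidean: c R d and c R e but not d R e.
(D) serial: every world has an R-successor.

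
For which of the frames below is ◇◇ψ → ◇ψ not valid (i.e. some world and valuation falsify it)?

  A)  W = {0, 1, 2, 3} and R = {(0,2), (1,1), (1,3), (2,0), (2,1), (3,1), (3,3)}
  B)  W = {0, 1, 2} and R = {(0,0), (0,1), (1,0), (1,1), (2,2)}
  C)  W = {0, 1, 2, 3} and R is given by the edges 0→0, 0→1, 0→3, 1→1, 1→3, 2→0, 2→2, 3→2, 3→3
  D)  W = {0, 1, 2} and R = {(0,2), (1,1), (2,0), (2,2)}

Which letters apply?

The schema ◇◇ψ → ◇ψ is the dual of axiom 4; it is valid on a frame iff R is transitive.
(A) R is not transitive (0 R 2 and 2 R 0 but not 0 R 0), so the schema fails here.
(B) R is transitive (R is closed under composition), so the schema is valid here.
(C) R is not transitive (0 R 3 and 3 R 2 but not 0 R 2), so the schema fails here.
(D) R is not transitive (0 R 2 and 2 R 0 but not 0 R 0), so the schema fails here.

A, C, D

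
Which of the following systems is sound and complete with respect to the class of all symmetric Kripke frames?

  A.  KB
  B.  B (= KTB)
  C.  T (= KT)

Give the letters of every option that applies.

A

(A) KB is determined by exactly this class.
(B) B (= KTB) is determined by the class of reflexive and symmetric frames.
(C) T (= KT) is determined by the class of reflexive frames.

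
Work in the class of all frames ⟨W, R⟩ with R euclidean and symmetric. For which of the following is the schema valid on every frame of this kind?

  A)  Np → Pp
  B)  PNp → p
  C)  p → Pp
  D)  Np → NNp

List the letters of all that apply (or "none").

A symmetric euclidean relation is transitive (uRv and vRw give vRu by symmetry, then uRw by the euclidean condition, applied at v).
(A) Np → Pp (axiom D) characterises the serial frames. Such an R need not be serial — not valid.
(B) PNp → p is the dual of axiom B, which corresponds to symmetry. Every such R is symmetric — valid.
(C) p → Pp (the dual of axiom T) characterises the reflexive frames. Such an R need not be reflexive — not valid.
(D) Np → NNp is axiom 4, which corresponds to transitivity. Every such R is transitive — valid.

B, D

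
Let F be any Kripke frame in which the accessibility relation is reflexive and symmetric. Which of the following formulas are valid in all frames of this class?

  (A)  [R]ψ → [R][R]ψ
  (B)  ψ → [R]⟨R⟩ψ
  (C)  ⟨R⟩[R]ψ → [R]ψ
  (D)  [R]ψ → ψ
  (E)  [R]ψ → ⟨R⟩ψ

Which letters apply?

Reflexive relations are serial.
(A) [R]ψ → [R][R]ψ is axiom 4, which corresponds to transitivity. Such an R need not be transitive — not valid.
(B) axiom B: valid iff R is symmetric. Every such R is symmetric — valid.
(C) ⟨R⟩[R]ψ → [R]ψ (the dual of axiom 5) characterises the euclidean frames. Such an R need not be euclidean — not valid.
(D) [R]ψ → ψ is axiom T; it is valid on a frame exactly when R is reflexive. Every such R is reflexive, so valid.
(E) [R]ψ → ⟨R⟩ψ (axiom D) characterises the serial frames. Every such R is serial — valid.

B, D, E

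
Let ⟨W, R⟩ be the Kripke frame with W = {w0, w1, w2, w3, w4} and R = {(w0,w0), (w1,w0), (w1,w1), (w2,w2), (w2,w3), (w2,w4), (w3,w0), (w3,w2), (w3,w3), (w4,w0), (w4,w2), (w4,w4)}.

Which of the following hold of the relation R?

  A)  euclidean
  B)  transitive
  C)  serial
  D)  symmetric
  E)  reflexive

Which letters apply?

(A) not euclidean: w1 R w0 and w1 R w1 but not w0 R w1.
(B) not transitive: w2 R w3 and w3 R w0 but not w2 R w0.
(C) serial: every world has an R-successor.
(D) not symmetric: w1 R w0 but not w0 R w1.
(E) reflexive: each world relates to itself.

C, E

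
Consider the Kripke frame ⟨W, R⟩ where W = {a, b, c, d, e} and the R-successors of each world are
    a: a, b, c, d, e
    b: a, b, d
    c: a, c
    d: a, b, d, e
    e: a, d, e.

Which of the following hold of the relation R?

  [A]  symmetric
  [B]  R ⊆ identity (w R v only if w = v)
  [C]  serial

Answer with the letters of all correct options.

A, C

(A) symmetric: every R-edge is matched by its reverse.
(B) not ⊆ identity: a R b with a ≠ b.
(C) serial: every world has an R-successor.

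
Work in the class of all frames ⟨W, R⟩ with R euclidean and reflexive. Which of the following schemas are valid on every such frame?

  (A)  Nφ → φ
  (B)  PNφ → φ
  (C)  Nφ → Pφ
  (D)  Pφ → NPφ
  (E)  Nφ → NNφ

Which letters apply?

A, B, C, D, E

A reflexive euclidean relation is also symmetric (from wRw and wRv the euclidean condition gives vRw) and hence transitive; it is an equivalence relation.
(A) Nφ → φ is axiom T, which corresponds to reflexivity. Every such R is reflexive — valid.
(B) PNφ → φ is the dual of axiom B; it is valid on a frame exactly when R is symmetric. Every such R is symmetric, so valid.
(C) Nφ → Pφ is axiom D; it is valid on a frame exactly when R is serial. Every such R is serial, so valid.
(D) axiom 5: valid iff R is euclidean. Every such R is euclidean — valid.
(E) Nφ → NNφ is axiom 4, which corresponds to transitivity. Every such R is transitive — valid.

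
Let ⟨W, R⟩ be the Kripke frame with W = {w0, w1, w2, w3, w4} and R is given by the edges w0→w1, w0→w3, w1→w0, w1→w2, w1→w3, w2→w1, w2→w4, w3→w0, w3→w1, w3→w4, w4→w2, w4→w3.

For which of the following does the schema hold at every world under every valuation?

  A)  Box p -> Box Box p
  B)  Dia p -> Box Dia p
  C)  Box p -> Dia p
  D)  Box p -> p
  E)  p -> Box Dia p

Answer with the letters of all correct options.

C, E

R is not reflexive: not w0 R w0.
R is symmetric: every R-edge is matched by its reverse.
R is not transitive: w0 R w1 and w1 R w0 but not w0 R w0.
R is not euclidean: w1 R w0 and w1 R w2 but not w0 R w2.
R is serial: every world has an R-successor.
(A) Box p -> Box Box p is axiom 4, which corresponds to transitivity. R is not transitive — not valid.
(B) axiom 5: valid iff R is euclidean. R is not euclidean — not valid.
(C) Box p -> Dia p (axiom D) characterises the serial frames. R is serial — valid.
(D) Box p -> p is axiom T, which corresponds to reflexivity. R is not reflexive — not valid.
(E) p -> Box Dia p is axiom B, which corresponds to symmetry. R is symmetric — valid.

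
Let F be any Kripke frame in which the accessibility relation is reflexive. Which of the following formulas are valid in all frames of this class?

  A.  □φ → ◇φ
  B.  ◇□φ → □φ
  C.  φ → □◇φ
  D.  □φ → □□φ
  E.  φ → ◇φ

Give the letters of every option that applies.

A, E

A reflexive relation is serial.
(A) □φ → ◇φ is axiom D, which corresponds to seriality. Every such R is serial — valid.
(B) ◇□φ → □φ is the dual of axiom 5; it is valid on a frame exactly when R is euclidean. Such an R need not be euclidean, so not valid.
(C) φ → □◇φ (axiom B) characterises the symmetric frames. Such an R need not be symmetric — not valid.
(D) □φ → □□φ is axiom 4, which corresponds to transitivity. Such an R need not be transitive — not valid.
(E) φ → ◇φ is the dual of axiom T, which corresponds to reflexivity. Every such R is reflexive — valid.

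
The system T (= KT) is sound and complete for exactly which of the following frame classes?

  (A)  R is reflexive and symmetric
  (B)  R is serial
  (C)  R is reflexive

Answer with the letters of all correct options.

(A) this class determines B (= KTB), not T (= KT).
(B) this class determines D, not T (= KT).
(C) T (= KT) is sound and complete for exactly this class.

C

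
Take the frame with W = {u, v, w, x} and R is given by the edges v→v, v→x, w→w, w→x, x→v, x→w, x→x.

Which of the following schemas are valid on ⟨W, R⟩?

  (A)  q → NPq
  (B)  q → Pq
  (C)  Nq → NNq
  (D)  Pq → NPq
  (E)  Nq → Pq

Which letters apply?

A

R is not reflexive: not u R u.
R is symmetric: every R-edge is matched by its reverse.
R is not transitive: v R x and x R w but not v R w.
R is not euclidean: x R v and x R w but not v R w.
R is not serial: u has no R-successor.
(A) axiom B: valid iff R is symmetric. R is symmetric — valid.
(B) q → Pq (the dual of axiom T) characterises the reflexive frames. R is not reflexive — not valid.
(C) Nq → NNq (axiom 4) characterises the transitive frames. R is not transitive — not valid.
(D) Pq → NPq is axiom 5; it is valid on a frame exactly when R is euclidean. R is not euclidean, so not valid.
(E) Nq → Pq is axiom D, which corresponds to seriality. R is not serial — not valid.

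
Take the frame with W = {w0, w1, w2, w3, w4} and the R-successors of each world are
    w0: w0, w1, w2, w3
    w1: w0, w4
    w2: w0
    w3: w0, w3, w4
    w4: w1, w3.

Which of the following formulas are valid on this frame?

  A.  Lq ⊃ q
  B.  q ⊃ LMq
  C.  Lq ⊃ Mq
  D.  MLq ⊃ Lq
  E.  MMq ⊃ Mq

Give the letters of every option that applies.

R is not reflexive: not w1 R w1.
R is symmetric: every R-edge is matched by its reverse.
R is not transitive: w0 R w1 and w1 R w4 but not w0 R w4.
R is not euclidean: w0 R w1 and w0 R w2 but not w1 R w2.
R is serial: every world has an R-successor.
(A) Lq ⊃ q is axiom T, which corresponds to reflexivity. R is not reflexive — not valid.
(B) axiom B: valid iff R is symmetric. R is symmetric — valid.
(C) Lq ⊃ Mq (axiom D) characterises the serial frames. R is serial — valid.
(D) MLq ⊃ Lq is the dual of axiom 5; it is valid on a frame exactly when R is euclidean. R is not euclidean, so not valid.
(E) MMq ⊃ Mq (the dual of axiom 4) characterises the transitive frames. R is not transitive — not valid.

B, C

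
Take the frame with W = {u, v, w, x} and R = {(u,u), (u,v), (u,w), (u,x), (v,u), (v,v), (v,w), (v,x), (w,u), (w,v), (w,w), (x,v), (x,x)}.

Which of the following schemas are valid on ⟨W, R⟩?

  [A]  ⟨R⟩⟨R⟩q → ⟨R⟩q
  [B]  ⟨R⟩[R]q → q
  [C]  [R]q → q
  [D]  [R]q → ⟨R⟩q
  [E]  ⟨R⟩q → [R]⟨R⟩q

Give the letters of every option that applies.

C, D

R is reflexive: each world relates to itself.
R is not symmetric: u R x but not x R u.
R is not transitive: w R u and u R x but not w R x.
R is not euclidean: u R w and u R x but not w R x.
R is serial: every world has an R-successor.
(A) ⟨R⟩⟨R⟩q → ⟨R⟩q is the dual of axiom 4, which corresponds to transitivity. R is not transitive — not valid.
(B) ⟨R⟩[R]q → q is the dual of axiom B; it is valid on a frame exactly when R is symmetric. R is not symmetric, so not valid.
(C) [R]q → q is axiom T; it is valid on a frame exactly when R is reflexive. R is reflexive, so valid.
(D) [R]q → ⟨R⟩q (axiom D) characterises the serial frames. R is serial — valid.
(E) axiom 5: valid iff R is euclidean. R is not euclidean — not valid.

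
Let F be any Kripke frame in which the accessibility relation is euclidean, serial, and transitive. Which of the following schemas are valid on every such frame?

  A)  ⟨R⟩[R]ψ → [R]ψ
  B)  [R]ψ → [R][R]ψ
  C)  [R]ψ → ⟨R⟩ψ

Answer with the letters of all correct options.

(A) ⟨R⟩[R]ψ → [R]ψ is the dual of axiom 5; it is valid on a frame exactly when R is euclidean. Every such R is euclidean, so valid.
(B) [R]ψ → [R][R]ψ is axiom 4, which corresponds to transitivity. Every such R is transitive — valid.
(C) [R]ψ → ⟨R⟩ψ is axiom D, which corresponds to seriality. Every such R is serial — valid.

A, B, C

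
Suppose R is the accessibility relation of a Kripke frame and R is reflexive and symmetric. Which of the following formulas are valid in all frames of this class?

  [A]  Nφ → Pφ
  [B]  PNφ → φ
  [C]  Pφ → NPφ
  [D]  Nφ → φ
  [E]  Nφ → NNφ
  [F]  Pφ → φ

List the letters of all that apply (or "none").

Reflexive relations are serial.
(A) axiom D: valid iff R is serial. Every such R is serial — valid.
(B) PNφ → φ is the dual of axiom B; it is valid on a frame exactly when R is symmetric. Every such R is symmetric, so valid.
(C) Pφ → NPφ is axiom 5; it is valid on a frame exactly when R is euclidean. Such an R need not be euclidean, so not valid.
(D) axiom T: valid iff R is reflexive. Every such R is reflexive — valid.
(E) Nφ → NNφ is axiom 4; it is valid on a frame exactly when R is transitive. Such an R need not be transitive, so not valid.
(F) Pφ → φ is the converse of T; it holds exactly when R ⊆ identity. Such an R need not be a subset of the identity — not valid.

A, B, D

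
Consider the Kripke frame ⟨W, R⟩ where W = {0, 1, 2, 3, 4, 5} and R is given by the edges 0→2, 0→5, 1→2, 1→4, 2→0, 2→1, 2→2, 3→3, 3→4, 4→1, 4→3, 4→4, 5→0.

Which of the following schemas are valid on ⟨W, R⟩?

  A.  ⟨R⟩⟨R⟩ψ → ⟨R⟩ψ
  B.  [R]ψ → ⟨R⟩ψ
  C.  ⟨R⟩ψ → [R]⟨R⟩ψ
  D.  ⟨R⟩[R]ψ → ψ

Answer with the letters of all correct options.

B, D

R is symmetric: every R-edge is matched by its reverse.
R is not transitive: 0 R 2 and 2 R 0 but not 0 R 0.
R is not euclidean: 0 R 2 and 0 R 5 but not 2 R 5.
R is serial: every world has an R-successor.
(A) ⟨R⟩⟨R⟩ψ → ⟨R⟩ψ is the dual of axiom 4, which corresponds to transitivity. R is not transitive — not valid.
(B) [R]ψ → ⟨R⟩ψ is axiom D, which corresponds to seriality. R is serial — valid.
(C) ⟨R⟩ψ → [R]⟨R⟩ψ is axiom 5, which corresponds to the euclidean property. R is not euclidean — not valid.
(D) ⟨R⟩[R]ψ → ψ is the dual of axiom B; it is valid on a frame exactly when R is symmetric. R is symmetric, so valid.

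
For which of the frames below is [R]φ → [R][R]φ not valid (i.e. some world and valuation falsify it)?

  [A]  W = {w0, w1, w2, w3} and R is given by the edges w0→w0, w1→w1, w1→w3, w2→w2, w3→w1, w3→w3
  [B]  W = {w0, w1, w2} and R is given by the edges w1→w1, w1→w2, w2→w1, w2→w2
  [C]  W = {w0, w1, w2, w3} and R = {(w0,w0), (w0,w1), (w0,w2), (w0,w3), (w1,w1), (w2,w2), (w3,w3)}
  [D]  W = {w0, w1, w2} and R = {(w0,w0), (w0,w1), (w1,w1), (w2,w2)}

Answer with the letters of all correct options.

none

The schema [R]φ → [R][R]φ is axiom 4; it is valid on a frame iff R is transitive.
(A) R is transitive (R is closed under composition), so the schema is valid here.
(B) R is transitive (R is closed under composition), so the schema is valid here.
(C) R is transitive (R is closed under composition), so the schema is valid here.
(D) R is transitive (R is closed under composition), so the schema is valid here.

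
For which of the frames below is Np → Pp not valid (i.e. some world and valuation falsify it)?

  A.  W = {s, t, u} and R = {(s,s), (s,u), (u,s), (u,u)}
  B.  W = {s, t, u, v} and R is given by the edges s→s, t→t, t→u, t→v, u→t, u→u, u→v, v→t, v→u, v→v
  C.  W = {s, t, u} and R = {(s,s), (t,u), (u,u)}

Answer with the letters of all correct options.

The schema Np → Pp is axiom D; it is valid on a frame iff R is serial.
(A) R is not serial (t has no R-successor), so the schema fails here.
(B) R is serial (every world has an R-successor), so the schema is valid here.
(C) R is serial (every world has an R-successor), so the schema is valid here.

A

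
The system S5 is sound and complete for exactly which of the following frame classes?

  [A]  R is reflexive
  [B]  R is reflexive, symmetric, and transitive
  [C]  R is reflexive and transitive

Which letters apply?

B

(A) this class determines T (= KT), not S5.
(B) S5 is sound and complete for exactly this class.
(C) this class determines S4, not S5.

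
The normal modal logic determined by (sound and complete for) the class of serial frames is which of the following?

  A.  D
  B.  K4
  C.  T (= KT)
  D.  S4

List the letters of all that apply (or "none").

A

(A) D is determined by exactly this class.
(B) K4 is determined by the class of transitive frames.
(C) T (= KT) is determined by the class of reflexive frames.
(D) S4 is determined by the class of reflexive and transitive frames.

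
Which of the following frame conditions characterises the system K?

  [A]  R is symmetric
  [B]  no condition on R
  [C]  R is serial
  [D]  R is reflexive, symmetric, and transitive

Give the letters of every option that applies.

B

(A) this class determines KB, not K.
(B) K is sound and complete for exactly this class.
(C) this class determines D, not K.
(D) this class determines S5, not K.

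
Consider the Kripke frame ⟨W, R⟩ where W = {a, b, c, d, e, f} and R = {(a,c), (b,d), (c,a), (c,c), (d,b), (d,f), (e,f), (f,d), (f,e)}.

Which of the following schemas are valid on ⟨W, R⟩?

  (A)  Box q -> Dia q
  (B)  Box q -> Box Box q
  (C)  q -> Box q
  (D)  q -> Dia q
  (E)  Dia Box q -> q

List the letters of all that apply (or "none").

A, E

R is not reflexive: not a R a.
R is symmetric: every R-edge is matched by its reverse.
R is not transitive: a R c and c R a but not a R a.
R is serial: every world has an R-successor.
R is not a subset of the identity: a R c with a ≠ c.
(A) Box q -> Dia q (axiom D) characterises the serial frames. R is serial — valid.
(B) Box q -> Box Box q (axiom 4) characterises the transitive frames. R is not transitive — not valid.
(C) q -> Box q is valid only on frames where every R-edge is a self-loop. Here R ⊄ identity — not valid.
(D) q -> Dia q is the dual of axiom T; it is valid on a frame exactly when R is reflexive. R is not reflexive, so not valid.
(E) Dia Box q -> q is the dual of axiom B, which corresponds to symmetry. R is symmetric — valid.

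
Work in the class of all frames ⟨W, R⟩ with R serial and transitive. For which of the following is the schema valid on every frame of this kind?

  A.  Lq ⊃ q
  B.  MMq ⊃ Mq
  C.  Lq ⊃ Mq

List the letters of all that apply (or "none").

(A) Lq ⊃ q is axiom T; it is valid on a frame exactly when R is reflexive. Such an R need not be reflexive, so not valid.
(B) MMq ⊃ Mq is the dual of axiom 4; it is valid on a frame exactly when R is transitive. Every such R is transitive, so valid.
(C) Lq ⊃ Mq is axiom D; it is valid on a frame exactly when R is serial. Every such R is serial, so valid.

B, C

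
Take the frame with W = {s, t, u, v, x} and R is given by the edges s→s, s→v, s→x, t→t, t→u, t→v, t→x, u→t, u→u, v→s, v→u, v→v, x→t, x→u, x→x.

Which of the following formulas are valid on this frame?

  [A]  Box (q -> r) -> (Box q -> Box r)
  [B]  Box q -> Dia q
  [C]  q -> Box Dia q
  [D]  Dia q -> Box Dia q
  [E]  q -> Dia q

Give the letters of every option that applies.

A, B, E

R is reflexive: each world relates to itself.
R is not symmetric: s R x but not x R s.
R is not euclidean: s R v and s R x but not v R x.
R is serial: every world has an R-successor.
(A) Box (q -> r) -> (Box q -> Box r) is axiom K, valid on every Kripke frame — valid.
(B) Box q -> Dia q (axiom D) characterises the serial frames. R is serial — valid.
(C) axiom B: valid iff R is symmetric. R is not symmetric — not valid.
(D) Dia q -> Box Dia q (axiom 5) characterises the euclidean frames. R is not euclidean — not valid.
(E) the dual of axiom T: valid iff R is reflexive. R is reflexive — valid.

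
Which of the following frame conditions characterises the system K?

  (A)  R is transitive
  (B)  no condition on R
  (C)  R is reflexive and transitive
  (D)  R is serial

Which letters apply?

(A) this class determines K4, not K.
(B) K is sound and complete for exactly this class.
(C) this class determines S4, not K.
(D) this class determines D, not K.

B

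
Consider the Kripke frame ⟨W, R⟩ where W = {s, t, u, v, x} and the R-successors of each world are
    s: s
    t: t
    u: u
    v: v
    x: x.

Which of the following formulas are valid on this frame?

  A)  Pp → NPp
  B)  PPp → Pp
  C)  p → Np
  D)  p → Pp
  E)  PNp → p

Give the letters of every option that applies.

A, B, C, D, E

R is reflexive: each world relates to itself.
R is symmetric: every R-edge is matched by its reverse.
R is transitive: R is closed under composition.
R is euclidean: any two R-successors of the same world are R-related.
R is a subset of the identity: every R-edge is a self-loop.
(A) axiom 5: valid iff R is euclidean. R is euclidean — valid.
(B) PPp → Pp is the dual of axiom 4; it is valid on a frame exactly when R is transitive. R is transitive, so valid.
(C) p → Np is valid only on frames where every R-edge is a self-loop. Here R ⊆ identity — valid.
(D) p → Pp is the dual of axiom T, which corresponds to reflexivity. R is reflexive — valid.
(E) PNp → p (the dual of axiom B) characterises the symmetric frames. R is symmetric — valid.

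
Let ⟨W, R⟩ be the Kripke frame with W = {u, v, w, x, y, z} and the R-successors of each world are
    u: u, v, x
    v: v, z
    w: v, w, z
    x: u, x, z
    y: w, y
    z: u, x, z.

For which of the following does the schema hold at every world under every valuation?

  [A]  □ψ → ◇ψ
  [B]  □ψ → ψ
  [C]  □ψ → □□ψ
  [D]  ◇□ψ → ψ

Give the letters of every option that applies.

A, B

R is reflexive: each world relates to itself.
R is not symmetric: u R v but not v R u.
R is not transitive: u R v and v R z but not u R z.
R is serial: every world has an R-successor.
(A) □ψ → ◇ψ (axiom D) characterises the serial frames. R is serial — valid.
(B) □ψ → ψ (axiom T) characterises the reflexive frames. R is reflexive — valid.
(C) □ψ → □□ψ is axiom 4, which corresponds to transitivity. R is not transitive — not valid.
(D) ◇□ψ → ψ is the dual of axiom B; it is valid on a frame exactly when R is symmetric. R is not symmetric, so not valid.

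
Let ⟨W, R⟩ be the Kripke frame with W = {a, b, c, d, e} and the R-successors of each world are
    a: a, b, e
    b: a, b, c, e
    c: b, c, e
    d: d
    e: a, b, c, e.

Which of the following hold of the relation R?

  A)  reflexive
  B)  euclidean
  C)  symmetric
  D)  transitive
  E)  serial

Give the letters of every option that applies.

(A) reflexive: each world relates to itself.
(B) not euclidean: b R a and b R c but not a R c.
(C) symmetric: every R-edge is matched by its reverse.
(D) not transitive: a R b and b R c but not a R c.
(E) serial: every world has an R-successor.

A, C, E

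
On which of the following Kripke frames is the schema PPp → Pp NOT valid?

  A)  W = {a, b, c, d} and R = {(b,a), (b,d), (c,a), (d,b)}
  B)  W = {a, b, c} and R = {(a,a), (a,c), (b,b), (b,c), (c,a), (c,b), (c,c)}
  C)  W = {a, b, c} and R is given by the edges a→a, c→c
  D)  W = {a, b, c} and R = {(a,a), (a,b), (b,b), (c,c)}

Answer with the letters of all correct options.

The schema PPp → Pp is the dual of axiom 4; it is valid on a frame iff R is transitive.
(A) R is not transitive (b R d and d R b but not b R b), so the schema fails here.
(B) R is not transitive (a R c and c R b but not a R b), so the schema fails here.
(C) R is transitive (R is closed under composition), so the schema is valid here.
(D) R is transitive (R is closed under composition), so the schema is valid here.

A, B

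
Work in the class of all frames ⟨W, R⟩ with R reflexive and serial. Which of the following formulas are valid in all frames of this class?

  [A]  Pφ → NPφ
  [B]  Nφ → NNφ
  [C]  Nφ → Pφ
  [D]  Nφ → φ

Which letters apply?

(A) Pφ → NPφ is axiom 5; it is valid on a frame exactly when R is euclidean. Such an R need not be euclidean, so not valid.
(B) Nφ → NNφ is axiom 4, which corresponds to transitivity. Such an R need not be transitive — not valid.
(C) Nφ → Pφ is axiom D, which corresponds to seriality. Every such R is serial — valid.
(D) axiom T: valid iff R is reflexive. Every such R is reflexive — valid.

C, D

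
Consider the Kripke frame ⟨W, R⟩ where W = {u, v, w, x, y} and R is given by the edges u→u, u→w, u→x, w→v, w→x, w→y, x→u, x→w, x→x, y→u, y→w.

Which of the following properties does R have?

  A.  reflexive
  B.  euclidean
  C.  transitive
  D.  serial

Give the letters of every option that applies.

(A) not reflexive: not v R v.
(B) not euclidean: u R w and u R u but not w R u.
(C) not transitive: u R w and w R v but not u R v.
(D) not serial: v has no R-successor.

none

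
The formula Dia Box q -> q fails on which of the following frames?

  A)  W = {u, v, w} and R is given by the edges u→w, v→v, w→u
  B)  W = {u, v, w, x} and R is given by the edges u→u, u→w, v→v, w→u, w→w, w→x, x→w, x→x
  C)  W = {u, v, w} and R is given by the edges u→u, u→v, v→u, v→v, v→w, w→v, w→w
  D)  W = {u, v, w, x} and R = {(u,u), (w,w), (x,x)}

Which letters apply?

none

The schema Dia Box q -> q is the dual of axiom B; it is valid on a frame iff R is symmetric.
(A) R is symmetric (every R-edge is matched by its reverse), so the schema is valid here.
(B) R is symmetric (every R-edge is matched by its reverse), so the schema is valid here.
(C) R is symmetric (every R-edge is matched by its reverse), so the schema is valid here.
(D) R is symmetric (every R-edge is matched by its reverse), so the schema is valid here.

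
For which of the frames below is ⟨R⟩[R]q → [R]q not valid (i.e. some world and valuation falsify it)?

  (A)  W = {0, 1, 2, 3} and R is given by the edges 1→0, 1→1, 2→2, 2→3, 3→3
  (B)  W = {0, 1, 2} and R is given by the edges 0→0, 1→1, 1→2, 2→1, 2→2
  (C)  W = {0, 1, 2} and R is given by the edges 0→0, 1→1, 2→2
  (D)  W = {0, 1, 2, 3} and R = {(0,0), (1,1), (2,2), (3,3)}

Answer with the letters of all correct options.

A

The schema ⟨R⟩[R]q → [R]q is the dual of axiom 5; it is valid on a frame iff R is euclidean.
(A) R is not euclidean (1 R 0 and 1 R 1 but not 0 R 1), so the schema fails here.
(B) R is euclidean (any two R-successors of the same world are R-related), so the schema is valid here.
(C) R is euclidean (any two R-successors of the same world are R-related), so the schema is valid here.
(D) R is euclidean (any two R-successors of the same world are R-related), so the schema is valid here.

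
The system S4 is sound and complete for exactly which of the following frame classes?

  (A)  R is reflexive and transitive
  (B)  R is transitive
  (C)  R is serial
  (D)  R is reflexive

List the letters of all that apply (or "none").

(A) S4 is sound and complete for exactly this class.
(B) this class determines K4, not S4.
(C) this class determines D, not S4.
(D) this class determines T (= KT), not S4.

A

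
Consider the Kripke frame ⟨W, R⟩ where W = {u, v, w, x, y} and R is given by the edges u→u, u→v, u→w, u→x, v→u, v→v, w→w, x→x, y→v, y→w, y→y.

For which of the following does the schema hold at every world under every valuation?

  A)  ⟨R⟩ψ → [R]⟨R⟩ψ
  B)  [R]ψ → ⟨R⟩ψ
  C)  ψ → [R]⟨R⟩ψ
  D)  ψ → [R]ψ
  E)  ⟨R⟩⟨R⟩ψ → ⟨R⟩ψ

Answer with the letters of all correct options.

B

R is not symmetric: u R w but not w R u.
R is not transitive: v R u and u R w but not v R w.
R is not euclidean: u R v and u R w but not v R w.
R is serial: every world has an R-successor.
R is not a subset of the identity: u R v with u ≠ v.
(A) ⟨R⟩ψ → [R]⟨R⟩ψ is axiom 5, which corresponds to the euclidean property. R is not euclidean — not valid.
(B) [R]ψ → ⟨R⟩ψ is axiom D, which corresponds to seriality. R is serial — valid.
(C) ψ → [R]⟨R⟩ψ is axiom B, which corresponds to symmetry. R is not symmetric — not valid.
(D) ψ → [R]ψ is valid only on frames where every R-edge is a self-loop. Here R ⊄ identity — not valid.
(E) ⟨R⟩⟨R⟩ψ → ⟨R⟩ψ is the dual of axiom 4; it is valid on a frame exactly when R is transitive. R is not transitive, so not valid.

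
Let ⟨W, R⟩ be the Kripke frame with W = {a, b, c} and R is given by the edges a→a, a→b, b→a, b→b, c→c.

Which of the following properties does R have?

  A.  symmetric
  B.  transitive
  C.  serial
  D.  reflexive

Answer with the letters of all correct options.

(A) symmetric: every R-edge is matched by its reverse.
(B) transitive: R is closed under composition.
(C) serial: every world has an R-successor.
(D) reflexive: each world relates to itself.

A, B, C, D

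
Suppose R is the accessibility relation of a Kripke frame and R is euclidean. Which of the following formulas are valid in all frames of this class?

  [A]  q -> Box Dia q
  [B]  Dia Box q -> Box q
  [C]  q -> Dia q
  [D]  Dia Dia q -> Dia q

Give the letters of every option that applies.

B

(A) q -> Box Dia q (axiom B) characterises the symmetric frames. Such an R need not be symmetric — not valid.
(B) Dia Box q -> Box q (the dual of axiom 5) characterises the euclidean frames. Every such R is euclidean — valid.
(C) q -> Dia q (the dual of axiom T) characterises the reflexive frames. Such an R need not be reflexive — not valid.
(D) the dual of axiom 4: valid iff R is transitive. Such an R need not be transitive — not valid.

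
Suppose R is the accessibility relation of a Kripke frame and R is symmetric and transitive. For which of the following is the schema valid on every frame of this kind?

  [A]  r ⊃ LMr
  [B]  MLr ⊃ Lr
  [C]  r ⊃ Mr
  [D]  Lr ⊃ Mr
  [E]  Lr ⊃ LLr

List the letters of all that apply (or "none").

A, B, E

A symmetric transitive relation is euclidean (uRv and uRw give vRu by symmetry, then vRw by transitivity).
(A) axiom B: valid iff R is symmetric. Every such R is symmetric — valid.
(B) MLr ⊃ Lr (the dual of axiom 5) characterises the euclidean frames. Every such R is euclidean — valid.
(C) r ⊃ Mr is the dual of axiom T, which corresponds to reflexivity. Such an R need not be reflexive — not valid.
(D) Lr ⊃ Mr (axiom D) characterises the serial frames. Such an R need not be serial — not valid.
(E) Lr ⊃ LLr is axiom 4, which corresponds to transitivity. Every such R is transitive — valid.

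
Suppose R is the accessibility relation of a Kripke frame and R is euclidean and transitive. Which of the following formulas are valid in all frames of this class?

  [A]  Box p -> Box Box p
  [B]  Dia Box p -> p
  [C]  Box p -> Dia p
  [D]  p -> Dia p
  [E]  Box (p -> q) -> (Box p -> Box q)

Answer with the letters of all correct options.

A, E

(A) axiom 4: valid iff R is transitive. Every such R is transitive — valid.
(B) Dia Box p -> p is the dual of axiom B; it is valid on a frame exactly when R is symmetric. Such an R need not be symmetric, so not valid.
(C) Box p -> Dia p is axiom D, which corresponds to seriality. Such an R need not be serial — not valid.
(D) p -> Dia p is the dual of axiom T, which corresponds to reflexivity. Such an R need not be reflexive — not valid.
(E) this is just K, valid on every normal frame.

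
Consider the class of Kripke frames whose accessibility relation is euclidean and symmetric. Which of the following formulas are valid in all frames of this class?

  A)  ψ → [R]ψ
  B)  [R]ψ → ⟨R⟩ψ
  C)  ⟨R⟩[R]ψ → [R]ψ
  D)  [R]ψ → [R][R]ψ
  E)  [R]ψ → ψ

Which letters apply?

A symmetric euclidean relation is transitive (uRv and vRw give vRu by symmetry, then uRw by the euclidean condition, applied at v).
(A) ψ → [R]ψ is equivalent to ◇p→p; it holds exactly when R ⊆ identity. Such an R need not be a subset of the identity — not valid.
(B) [R]ψ → ⟨R⟩ψ is axiom D, which corresponds to seriality. Such an R need not be serial — not valid.
(C) the dual of axiom 5: valid iff R is euclidean. Every such R is euclidean — valid.
(D) [R]ψ → [R][R]ψ (axiom 4) characterises the transitive frames. Every such R is transitive — valid.
(E) axiom T: valid iff R is reflexive. Such an R need not be reflexive — not valid.

C, D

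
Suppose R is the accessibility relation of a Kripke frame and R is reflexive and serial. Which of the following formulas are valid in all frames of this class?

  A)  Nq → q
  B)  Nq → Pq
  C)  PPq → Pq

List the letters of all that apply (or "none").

(A) axiom T: valid iff R is reflexive. Every such R is reflexive — valid.
(B) axiom D: valid iff R is serial. Every such R is serial — valid.
(C) PPq → Pq is the dual of axiom 4, which corresponds to transitivity. Such an R need not be transitive — not valid.

A, B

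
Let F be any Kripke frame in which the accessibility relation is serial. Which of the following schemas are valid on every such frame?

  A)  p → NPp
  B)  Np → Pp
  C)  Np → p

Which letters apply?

(A) p → NPp is axiom B, which corresponds to symmetry. Such an R need not be symmetric — not valid.
(B) Np → Pp is axiom D, which corresponds to seriality. Every such R is serial — valid.
(C) Np → p is axiom T, which corresponds to reflexivity. Such an R need not be reflexive — not valid.

B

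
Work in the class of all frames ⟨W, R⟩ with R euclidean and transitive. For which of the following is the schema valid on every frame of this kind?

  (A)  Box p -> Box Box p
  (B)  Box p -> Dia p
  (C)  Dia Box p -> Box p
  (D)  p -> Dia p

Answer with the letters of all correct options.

A, C

(A) Box p -> Box Box p is axiom 4, which corresponds to transitivity. Every such R is transitive — valid.
(B) Box p -> Dia p is axiom D; it is valid on a frame exactly when R is serial. Such an R need not be serial, so not valid.
(C) Dia Box p -> Box p is the dual of axiom 5; it is valid on a frame exactly when R is euclidean. Every such R is euclidean, so valid.
(D) p -> Dia p (the dual of axiom T) characterises the reflexive frames. Such an R need not be reflexive — not valid.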